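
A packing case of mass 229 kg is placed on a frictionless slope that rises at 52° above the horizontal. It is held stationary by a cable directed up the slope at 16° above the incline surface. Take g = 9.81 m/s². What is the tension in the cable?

Take axes along and perpendicular to the incline. Weight components: W sin 52° = 1770 N down-slope, W cos 52° = 1383 N into the surface.
Along incline: T cos 16° = W sin 52° → T = 1842 N.
Perpendicular: N = W cos 52° − T sin 16° = 875.5 N.

T ≈ 1840 N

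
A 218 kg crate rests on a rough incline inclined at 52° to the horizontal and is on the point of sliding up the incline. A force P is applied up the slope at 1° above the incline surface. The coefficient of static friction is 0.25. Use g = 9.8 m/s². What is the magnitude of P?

On the verge of sliding up the incline, friction equals μN and acts down the slope.
Perpendicular: N + P sin 1° = W cos 52° = 1315 N.
Along incline: P cos 1° = W sin 52° + μN  with W sin 52° = 1684 N.
Solving the pair for P and N: P = 2004 N, N = 1280 N (and f = μN = 320.1 N).

P ≈ 2000 N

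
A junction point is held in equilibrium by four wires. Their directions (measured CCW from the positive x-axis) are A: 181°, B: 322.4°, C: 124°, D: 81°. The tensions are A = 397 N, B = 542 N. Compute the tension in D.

T_D ≈ 237 N

Resolve: ΣF_x = 397 cos 181° + 542 cos 322.4° + T_C cos 124° + T_D cos 81° = 0.
        ΣF_y = 397 sin 181° + 542 sin 322.4° + T_C sin 124° + T_D sin 81° = 0.
The known terms sum to (32.48, -337.6) N, so -0.5592 T_C + 0.1564 T_D = -32.48 and 0.8290 T_C + 0.9877 T_D = 337.6.
Solving simultaneously: T_C = 124.5 N, T_D = 237.3 N.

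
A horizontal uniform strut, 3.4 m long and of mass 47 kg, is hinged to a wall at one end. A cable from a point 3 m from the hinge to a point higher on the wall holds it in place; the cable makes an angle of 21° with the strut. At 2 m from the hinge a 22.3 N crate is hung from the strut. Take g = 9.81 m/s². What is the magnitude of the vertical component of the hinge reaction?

|H_y| ≈ 207 N

Take torques about the hinge: T sin 21° · 3 = 47×9.81×1.7 + 22.3×2 = 828.42 N·m.
So T = 828.42 / (0.3584 × 3) = 770.55 N.
ΣF_y = 0: H_y = (47×9.81 + 22.3) − T sin 21° = 483.37 − 276.14 = 207.23 N.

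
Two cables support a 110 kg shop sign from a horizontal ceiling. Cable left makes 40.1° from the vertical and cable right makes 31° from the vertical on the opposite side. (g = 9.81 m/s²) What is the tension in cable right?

T_right ≈ 735 N

Angles from the horizontal: cable left is 90° − 40.1° = 49.9°, cable right is 90° − 31° = 59°.
Weight W = 110 × 9.81 = 1079 N acts straight down.
Horizontal: T_left cos 49.9° = T_right cos 59°  →  T_left = 0.7996 T_right.
Vertical: T_left sin 49.9° + T_right sin 59° = 1079.
Substituting the horizontal relation into the vertical equation gives 1.469 T_right = 1079, so T_right = 734.7 N.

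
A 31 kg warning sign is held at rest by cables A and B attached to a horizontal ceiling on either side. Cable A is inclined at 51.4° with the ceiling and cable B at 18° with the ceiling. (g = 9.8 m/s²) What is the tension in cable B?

Weight W = 31 × 9.8 = 303.8 N acts straight down.
Horizontal: T_A cos 51.4° = T_B cos 18°  →  T_A = 1.524 T_B.
Vertical: T_A sin 51.4° + T_B sin 18° = 303.8.
Substituting the horizontal relation into the vertical equation gives 1.5 T_B = 303.8, so T_B = 202.5 N.

T_B ≈ 202 N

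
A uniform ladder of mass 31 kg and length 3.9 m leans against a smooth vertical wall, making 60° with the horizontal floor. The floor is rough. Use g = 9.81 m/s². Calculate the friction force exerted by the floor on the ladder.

f ≈ 87.8 N

Torques about the foot: N_wall · 3.9 sin 60° = 31×9.81×1.95 cos 60° → N_wall = 87.789 N.
ΣF_x = 0: f_floor = N_wall = 87.789 N.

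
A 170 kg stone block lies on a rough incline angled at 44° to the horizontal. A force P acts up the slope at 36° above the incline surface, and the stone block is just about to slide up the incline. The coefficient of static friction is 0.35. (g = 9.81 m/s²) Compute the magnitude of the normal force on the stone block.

On the verge of sliding up the incline, friction equals μN and acts down the slope.
Perpendicular: N + P sin 36° = W cos 44° = 1200 N.
Along incline: P cos 36° = W sin 44° + μN  with W sin 44° = 1158 N.
Solving the pair for P and N: P = 1555 N, N = 285.4 N (and f = μN = 99.89 N).

N ≈ 285 N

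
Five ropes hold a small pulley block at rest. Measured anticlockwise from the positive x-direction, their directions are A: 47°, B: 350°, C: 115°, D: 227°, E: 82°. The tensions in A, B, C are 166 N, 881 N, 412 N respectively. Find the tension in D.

Resolve: ΣF_x = 166 cos 47° + 881 cos 350° + 412 cos 115° + T_D cos 227° + T_E cos 82° = 0.
        ΣF_y = 166 sin 47° + 881 sin 350° + 412 sin 115° + T_D sin 227° + T_E sin 82° = 0.
The known terms sum to (806.7, 341.8) N, so -0.6820 T_D + 0.1392 T_E = -806.7 and -0.7314 T_D + 0.9903 T_E = -341.8.
Solving simultaneously: T_D = 1310 N, T_E = 622.2 N.

T_D ≈ 1310 N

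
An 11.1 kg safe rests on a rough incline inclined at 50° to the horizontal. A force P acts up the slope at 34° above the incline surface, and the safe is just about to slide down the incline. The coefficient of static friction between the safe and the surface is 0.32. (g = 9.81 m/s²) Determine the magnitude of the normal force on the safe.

On the verge of sliding down the incline, friction equals μN and acts up the slope.
Perpendicular: N + P sin 34° = W cos 50° = 69.99 N.
Along incline: P cos 34° + μN = W sin 50° with W sin 50° = 83.42 N.
Solving the pair for P and N: P = 93.86 N, N = 17.51 N (and f = μN = 5.603 N).

N ≈ 17.5 N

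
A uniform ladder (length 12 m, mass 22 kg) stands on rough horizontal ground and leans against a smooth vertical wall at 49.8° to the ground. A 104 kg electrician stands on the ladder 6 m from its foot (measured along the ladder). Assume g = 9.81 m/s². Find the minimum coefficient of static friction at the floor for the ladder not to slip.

ΣF_y = 0: N_floor = 22×9.81 + 104×9.81 = 1236.1 N.
Torques about the foot: N_wall · 12 sin 49.8° = 22×9.81×6 cos 49.8° + 104×9.81×6 cos 49.8° → N_wall = 522.28 N.
ΣF_x = 0: f_floor = N_wall = 522.28 N.
μ_min = f_floor / N_floor = 522.28 / 1236.1 = 0.4225.

μ_min ≈ 0.423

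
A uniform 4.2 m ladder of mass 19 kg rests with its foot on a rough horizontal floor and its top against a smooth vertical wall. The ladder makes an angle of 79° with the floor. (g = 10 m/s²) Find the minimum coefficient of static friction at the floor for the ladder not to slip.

μ_min ≈ 0.0972

ΣF_y = 0: N_floor = 19×10 = 190 N.
Torques about the foot: N_wall · 4.2 sin 79° = 19×10×2.1 cos 79° → N_wall = 18.466 N.
ΣF_x = 0: f_floor = N_wall = 18.466 N.
μ_min = f_floor / N_floor = 18.466 / 190 = 0.09719.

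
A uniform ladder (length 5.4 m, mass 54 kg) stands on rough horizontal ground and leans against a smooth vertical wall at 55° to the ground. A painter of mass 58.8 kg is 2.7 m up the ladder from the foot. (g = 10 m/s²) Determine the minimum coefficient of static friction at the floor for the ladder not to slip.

ΣF_y = 0: N_floor = 54×10 + 58.8×10 = 1128 N.
Torques about the foot: N_wall · 5.4 sin 55° = 54×10×2.7 cos 55° + 58.8×10×2.7 cos 55° → N_wall = 394.92 N.
ΣF_x = 0: f_floor = N_wall = 394.92 N.
μ_min = f_floor / N_floor = 394.92 / 1128 = 0.3501.

μ_min ≈ 0.350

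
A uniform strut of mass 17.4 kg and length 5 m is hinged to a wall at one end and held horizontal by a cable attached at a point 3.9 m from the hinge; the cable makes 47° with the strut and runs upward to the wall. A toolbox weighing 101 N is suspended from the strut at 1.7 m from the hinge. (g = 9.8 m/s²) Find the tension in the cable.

Take torques about the hinge: T sin 47° · 3.9 = 17.4×9.8×2.5 + 101×1.7 = 598 N·m.
So T = 598 / (0.7314 × 3.9) = 209.66 N.

T ≈ 210 N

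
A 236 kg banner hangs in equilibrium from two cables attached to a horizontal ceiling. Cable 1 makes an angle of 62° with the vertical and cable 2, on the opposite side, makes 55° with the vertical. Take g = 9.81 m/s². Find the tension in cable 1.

Angles from the horizontal: cable 1 is 90° − 62° = 28°, cable 2 is 90° − 55° = 35°.
Weight W = 236 × 9.81 = 2315 N acts straight down.
Horizontal: T_1 cos 28° = T_2 cos 35°  →  T_2 = 1.078 T_1.
Vertical: T_1 sin 28° + T_2 sin 35° = 2315.
Substituting the horizontal relation into the vertical equation gives 1.088 T_1 = 2315, so T_1 = 2128 N.

T_1 ≈ 2130 N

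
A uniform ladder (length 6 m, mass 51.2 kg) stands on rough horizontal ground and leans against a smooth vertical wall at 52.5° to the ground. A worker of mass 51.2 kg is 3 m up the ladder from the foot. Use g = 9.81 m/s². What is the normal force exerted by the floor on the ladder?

N_floor ≈ 1000 N

ΣF_y = 0: N_floor = 51.2×9.81 + 51.2×9.81 = 1004.5 N.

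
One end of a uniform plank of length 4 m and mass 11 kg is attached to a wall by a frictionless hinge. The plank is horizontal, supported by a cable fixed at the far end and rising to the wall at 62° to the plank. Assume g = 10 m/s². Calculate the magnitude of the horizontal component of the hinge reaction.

Take torques about the hinge: T sin 62° · 4 = 11×10×2 = 220 N·m.
So T = 220 / (0.8829 × 4) = 62.291 N.
ΣF_x = 0: H_x = T cos 62° = 29.244 N.

H_x ≈ 29.2 N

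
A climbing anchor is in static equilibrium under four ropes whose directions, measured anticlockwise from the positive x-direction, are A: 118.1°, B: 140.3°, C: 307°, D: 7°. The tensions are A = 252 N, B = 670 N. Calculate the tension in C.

T_C ≈ 835 N

Resolve: ΣF_x = 252 cos 118.1° + 670 cos 140.3° + T_C cos 307° + T_D cos 7° = 0.
        ΣF_y = 252 sin 118.1° + 670 sin 140.3° + T_C sin 307° + T_D sin 7° = 0.
The known terms sum to (-634.2, 650.3) N, so 0.6018 T_C + 0.9925 T_D = 634.2 and -0.7986 T_C + 0.1219 T_D = -650.3.
Solving simultaneously: T_C = 834.5 N, T_D = 133 N.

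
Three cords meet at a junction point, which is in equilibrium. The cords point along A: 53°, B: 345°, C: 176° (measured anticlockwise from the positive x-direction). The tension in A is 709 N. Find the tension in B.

Resolve: ΣF_x = 709 cos 53° + T_B cos 345° + T_C cos 176° = 0.
        ΣF_y = 709 sin 53° + T_B sin 345° + T_C sin 176° = 0.
The known terms sum to (426.7, 566.2) N, so 0.9659 T_B − 0.9976 T_C = -426.7 and -0.2588 T_B + 0.0698 T_C = -566.2.
Solving simultaneously: T_B = 3116 N, T_C = 3445 N.

T_B ≈ 3120 N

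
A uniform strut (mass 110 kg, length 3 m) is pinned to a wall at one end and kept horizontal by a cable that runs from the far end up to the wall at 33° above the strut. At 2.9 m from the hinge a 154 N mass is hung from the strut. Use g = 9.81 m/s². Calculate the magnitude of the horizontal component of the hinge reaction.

H_x ≈ 1060 N

Take torques about the hinge: T sin 33° · 3 = 110×9.81×1.5 + 154×2.9 = 2065.2 N·m.
So T = 2065.2 / (0.5446 × 3) = 1264 N.
ΣF_x = 0: H_x = T cos 33° = 1060.1 N.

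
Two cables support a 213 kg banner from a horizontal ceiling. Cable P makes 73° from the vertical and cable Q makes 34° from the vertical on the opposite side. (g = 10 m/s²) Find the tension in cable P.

T_P ≈ 1250 N

Angles from the horizontal: cable P is 90° − 73° = 17°, cable Q is 90° − 34° = 56°.
Weight W = 213 × 10 = 2130 N acts straight down.
Horizontal: T_P cos 17° = T_Q cos 56°  →  T_Q = 1.71 T_P.
Vertical: T_P sin 17° + T_Q sin 56° = 2130.
Substituting the horizontal relation into the vertical equation gives 1.71 T_P = 2130, so T_P = 1246 N.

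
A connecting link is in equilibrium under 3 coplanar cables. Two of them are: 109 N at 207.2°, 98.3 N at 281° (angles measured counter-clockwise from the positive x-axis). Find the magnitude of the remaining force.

F ≈ 166 N

Sum the known components: ΣF_x = -78.19 N, ΣF_y = -146.3 N.
For equilibrium the remaining force must supply (−ΣF_x, −ΣF_y) = (78.19, 146.3) N.
Magnitude = √((78.19)² + (146.3)²) = 165.9 N; direction = atan2(146.3, 78.19) = 61.9°.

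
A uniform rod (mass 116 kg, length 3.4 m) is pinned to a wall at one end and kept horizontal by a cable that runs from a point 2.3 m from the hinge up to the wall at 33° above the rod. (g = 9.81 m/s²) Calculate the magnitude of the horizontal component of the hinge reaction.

H_x ≈ 1300 N

Take torques about the hinge: T sin 33° · 2.3 = 116×9.81×1.7 = 1934.5 N·m.
So T = 1934.5 / (0.5446 × 2.3) = 1544.3 N.
ΣF_x = 0: H_x = T cos 33° = 1295.2 N.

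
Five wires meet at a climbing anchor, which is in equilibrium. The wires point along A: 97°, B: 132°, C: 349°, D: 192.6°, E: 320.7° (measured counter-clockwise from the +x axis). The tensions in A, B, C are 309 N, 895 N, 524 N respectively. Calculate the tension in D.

Resolve: ΣF_x = 309 cos 97° + 895 cos 132° + 524 cos 349° + T_D cos 192.6° + T_E cos 320.7° = 0.
        ΣF_y = 309 sin 97° + 895 sin 132° + 524 sin 349° + T_D sin 192.6° + T_E sin 320.7° = 0.
The known terms sum to (-122.2, 871.8) N, so -0.9759 T_D + 0.7738 T_E = 122.2 and -0.2181 T_D − 0.6334 T_E = -871.8.
Solving simultaneously: T_D = 759 N, T_E = 1115 N.

T_D ≈ 759 N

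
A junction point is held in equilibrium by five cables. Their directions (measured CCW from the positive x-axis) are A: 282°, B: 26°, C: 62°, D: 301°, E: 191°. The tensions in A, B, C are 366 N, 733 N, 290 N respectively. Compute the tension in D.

T_D ≈ 52.3 N

Resolve: ΣF_x = 366 cos 282° + 733 cos 26° + 290 cos 62° + T_D cos 301° + T_E cos 191° = 0.
        ΣF_y = 366 sin 282° + 733 sin 26° + 290 sin 62° + T_D sin 301° + T_E sin 191° = 0.
The known terms sum to (871.1, 219.4) N, so 0.5150 T_D − 0.9816 T_E = -871.1 and -0.8572 T_D − 0.1908 T_E = -219.4.
Solving simultaneously: T_D = 52.30 N, T_E = 914.8 N.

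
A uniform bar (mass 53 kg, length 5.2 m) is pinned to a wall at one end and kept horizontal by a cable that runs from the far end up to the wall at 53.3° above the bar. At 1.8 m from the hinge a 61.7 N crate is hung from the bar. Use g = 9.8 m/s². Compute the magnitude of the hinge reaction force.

|H| ≈ 366 N

Take torques about the hinge: T sin 53.3° · 5.2 = 53×9.8×2.6 + 61.7×1.8 = 1461.5 N·m.
So T = 1461.5 / (0.8018 × 5.2) = 350.54 N.
ΣF_x = 0: H_x = T cos 53.3° = 209.49 N.
ΣF_y = 0: H_y = (53×9.8 + 61.7) − T sin 53.3° = 581.1 − 281.06 = 300.04 N.
|H| = √(H_x² + H_y²) = √((209.49)² + (300.04)²) = 365.94 N.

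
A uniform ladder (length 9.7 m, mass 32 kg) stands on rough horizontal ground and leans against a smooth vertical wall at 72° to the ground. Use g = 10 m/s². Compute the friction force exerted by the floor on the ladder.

f ≈ 52 N

Torques about the foot: N_wall · 9.7 sin 72° = 32×10×4.85 cos 72° → N_wall = 51.987 N.
ΣF_x = 0: f_floor = N_wall = 51.987 N.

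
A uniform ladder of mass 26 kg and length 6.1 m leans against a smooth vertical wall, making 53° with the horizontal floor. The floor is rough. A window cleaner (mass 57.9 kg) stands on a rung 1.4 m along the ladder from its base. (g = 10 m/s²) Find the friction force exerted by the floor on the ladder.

Torques about the foot: N_wall · 6.1 sin 53° = 26×10×3.05 cos 53° + 57.9×10×1.4 cos 53° → N_wall = 198.1 N.
ΣF_x = 0: f_floor = N_wall = 198.1 N.

f ≈ 198 N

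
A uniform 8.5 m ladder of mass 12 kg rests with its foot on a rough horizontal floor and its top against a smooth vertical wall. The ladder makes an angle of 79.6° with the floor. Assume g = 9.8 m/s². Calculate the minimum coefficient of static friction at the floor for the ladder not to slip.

μ_min ≈ 0.0918

ΣF_y = 0: N_floor = 12×9.8 = 117.6 N.
Torques about the foot: N_wall · 8.5 sin 79.6° = 12×9.8×4.25 cos 79.6° → N_wall = 10.792 N.
ΣF_x = 0: f_floor = N_wall = 10.792 N.
μ_min = f_floor / N_floor = 10.792 / 117.6 = 0.09177.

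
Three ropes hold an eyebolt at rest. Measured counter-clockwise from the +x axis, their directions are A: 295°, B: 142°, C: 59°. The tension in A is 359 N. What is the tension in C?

T_C ≈ 164 N

Resolve: ΣF_x = 359 cos 295° + T_B cos 142° + T_C cos 59° = 0.
        ΣF_y = 359 sin 295° + T_B sin 142° + T_C sin 59° = 0.
The known terms sum to (151.7, -325.4) N, so -0.7880 T_B + 0.5150 T_C = -151.7 and 0.6157 T_B + 0.8572 T_C = 325.4.
Solving simultaneously: T_B = 299.9 N, T_C = 164.2 N.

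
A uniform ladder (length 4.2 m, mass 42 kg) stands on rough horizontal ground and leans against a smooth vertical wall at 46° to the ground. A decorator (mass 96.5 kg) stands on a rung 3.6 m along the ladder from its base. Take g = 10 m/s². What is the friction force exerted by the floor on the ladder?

f ≈ 1000 N

Torques about the foot: N_wall · 4.2 sin 46° = 42×10×2.1 cos 46° + 96.5×10×3.6 cos 46° → N_wall = 1001.6 N.
ΣF_x = 0: f_floor = N_wall = 1001.6 N.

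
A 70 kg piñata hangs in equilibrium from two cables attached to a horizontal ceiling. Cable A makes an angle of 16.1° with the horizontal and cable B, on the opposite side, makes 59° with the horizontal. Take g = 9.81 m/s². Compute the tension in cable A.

T_A ≈ 366 N

Weight W = 70 × 9.81 = 686.7 N acts straight down.
Horizontal: T_A cos 16.1° = T_B cos 59°  →  T_B = 1.865 T_A.
Vertical: T_A sin 16.1° + T_B sin 59° = 686.7.
Substituting the horizontal relation into the vertical equation gives 1.876 T_A = 686.7, so T_A = 366 N.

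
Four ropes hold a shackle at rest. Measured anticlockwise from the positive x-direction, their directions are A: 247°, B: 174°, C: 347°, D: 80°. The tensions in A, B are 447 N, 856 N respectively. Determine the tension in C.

Resolve: ΣF_x = 447 cos 247° + 856 cos 174° + T_C cos 347° + T_D cos 80° = 0.
        ΣF_y = 447 sin 247° + 856 sin 174° + T_C sin 347° + T_D sin 80° = 0.
The known terms sum to (-1026, -322) N, so 0.9744 T_C + 0.1736 T_D = 1026 and -0.2250 T_C + 0.9848 T_D = 322.
Solving simultaneously: T_C = 955.8 N, T_D = 545.3 N.

T_C ≈ 956 N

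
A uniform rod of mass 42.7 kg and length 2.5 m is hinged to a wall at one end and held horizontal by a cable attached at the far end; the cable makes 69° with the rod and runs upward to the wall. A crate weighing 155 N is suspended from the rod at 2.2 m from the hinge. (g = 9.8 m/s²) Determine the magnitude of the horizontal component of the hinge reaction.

Take torques about the hinge: T sin 69° · 2.5 = 42.7×9.8×1.25 + 155×2.2 = 864.08 N·m.
So T = 864.08 / (0.9336 × 2.5) = 370.22 N.
ΣF_x = 0: H_x = T cos 69° = 132.67 N.

H_x ≈ 133 N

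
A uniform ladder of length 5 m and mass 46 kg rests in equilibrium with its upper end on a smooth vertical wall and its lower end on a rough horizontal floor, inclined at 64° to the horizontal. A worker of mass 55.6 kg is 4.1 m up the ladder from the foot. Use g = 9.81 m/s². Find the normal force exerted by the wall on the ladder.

Torques about the foot: N_wall · 5 sin 64° = 46×9.81×2.5 cos 64° + 55.6×9.81×4.1 cos 64° → N_wall = 328.19 N.

N_wall ≈ 328 N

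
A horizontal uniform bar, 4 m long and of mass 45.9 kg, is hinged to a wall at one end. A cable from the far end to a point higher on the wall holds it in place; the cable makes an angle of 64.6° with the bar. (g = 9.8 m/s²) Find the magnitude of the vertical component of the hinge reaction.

Take torques about the hinge: T sin 64.6° · 4 = 45.9×9.8×2 = 899.64 N·m.
So T = 899.64 / (0.9033 × 4) = 248.98 N.
ΣF_y = 0: H_y = (45.9×9.8) − T sin 64.6° = 449.82 − 224.91 = 224.91 N.

|H_y| ≈ 225 N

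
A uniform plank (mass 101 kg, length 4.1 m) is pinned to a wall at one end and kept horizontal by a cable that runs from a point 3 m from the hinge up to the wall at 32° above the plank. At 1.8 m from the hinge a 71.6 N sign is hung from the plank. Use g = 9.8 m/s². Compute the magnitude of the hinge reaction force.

Take torques about the hinge: T sin 32° · 3 = 101×9.8×2.05 + 71.6×1.8 = 2158 N·m.
So T = 2158 / (0.5299 × 3) = 1357.4 N.
ΣF_x = 0: H_x = T cos 32° = 1151.2 N.
ΣF_y = 0: H_y = (101×9.8 + 71.6) − T sin 32° = 1061.4 − 719.32 = 342.08 N.
|H| = √(H_x² + H_y²) = √((1151.2)² + (342.08)²) = 1200.9 N.

|H| ≈ 1200 N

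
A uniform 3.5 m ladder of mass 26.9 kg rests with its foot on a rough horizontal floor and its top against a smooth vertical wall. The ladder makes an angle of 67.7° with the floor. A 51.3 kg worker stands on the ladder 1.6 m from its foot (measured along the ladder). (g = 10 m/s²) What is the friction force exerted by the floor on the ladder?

f ≈ 151 N

Torques about the foot: N_wall · 3.5 sin 67.7° = 26.9×10×1.75 cos 67.7° + 51.3×10×1.6 cos 67.7° → N_wall = 151.34 N.
ΣF_x = 0: f_floor = N_wall = 151.34 N.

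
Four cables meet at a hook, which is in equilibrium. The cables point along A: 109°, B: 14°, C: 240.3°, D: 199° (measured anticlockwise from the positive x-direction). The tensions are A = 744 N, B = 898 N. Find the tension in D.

T_D ≈ 137 N

Resolve: ΣF_x = 744 cos 109° + 898 cos 14° + T_C cos 240.3° + T_D cos 199° = 0.
        ΣF_y = 744 sin 109° + 898 sin 14° + T_C sin 240.3° + T_D sin 199° = 0.
The known terms sum to (629.1, 920.7) N, so -0.4955 T_C − 0.9455 T_D = -629.1 and -0.8686 T_C − 0.3256 T_D = -920.7.
Solving simultaneously: T_C = 1009 N, T_D = 136.8 N.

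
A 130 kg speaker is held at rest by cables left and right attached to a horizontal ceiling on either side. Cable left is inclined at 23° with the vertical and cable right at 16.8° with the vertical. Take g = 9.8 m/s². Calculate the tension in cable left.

Angles from the horizontal: cable left is 90° − 23° = 67°, cable right is 90° − 16.8° = 73.2°.
Weight W = 130 × 9.8 = 1274 N acts straight down.
Horizontal: T_left cos 67° = T_right cos 73.2°  →  T_right = 1.352 T_left.
Vertical: T_left sin 67° + T_right sin 73.2° = 1274.
Substituting the horizontal relation into the vertical equation gives 2.215 T_left = 1274, so T_left = 575.3 N.

T_left ≈ 575 N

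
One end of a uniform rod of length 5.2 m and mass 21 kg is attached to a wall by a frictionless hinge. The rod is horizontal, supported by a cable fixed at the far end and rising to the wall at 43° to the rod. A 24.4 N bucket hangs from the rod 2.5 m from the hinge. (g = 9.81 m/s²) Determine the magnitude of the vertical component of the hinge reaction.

|H_y| ≈ 116 N

Take torques about the hinge: T sin 43° · 5.2 = 21×9.81×2.6 + 24.4×2.5 = 596.63 N·m.
So T = 596.63 / (0.6820 × 5.2) = 168.23 N.
ΣF_y = 0: H_y = (21×9.81 + 24.4) − T sin 43° = 230.41 − 114.74 = 115.67 N.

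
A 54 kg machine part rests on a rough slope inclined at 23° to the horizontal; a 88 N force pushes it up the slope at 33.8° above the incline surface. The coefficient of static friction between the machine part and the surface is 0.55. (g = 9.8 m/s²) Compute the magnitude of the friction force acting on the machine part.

Axes along / perpendicular to the incline. W sin 23° = 206.8 N down-slope; W cos 23° = 487.1 N into the surface.
Perpendicular: N = W cos 23° − P sin 33.8° = 487.1 − 48.95 = 438.2 N.
Along incline: P cos 33.8° + f = W sin 23° (friction acts up-slope) → f = 206.8 − 73.13 = 133.6 N.
|f| = 133.6 N ≤ μN = 241 N, so the machine part is indeed static.

f ≈ 134 N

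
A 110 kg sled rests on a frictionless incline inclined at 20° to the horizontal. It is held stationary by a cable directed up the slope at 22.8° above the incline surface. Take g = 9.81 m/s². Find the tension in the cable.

T ≈ 400 N

Take axes along and perpendicular to the incline. Weight components: W sin 20° = 369.1 N down-slope, W cos 20° = 1014 N into the surface.
Along incline: T cos 22.8° = W sin 20° → T = 400.4 N.
Perpendicular: N = W cos 20° − T sin 22.8° = 858.9 N.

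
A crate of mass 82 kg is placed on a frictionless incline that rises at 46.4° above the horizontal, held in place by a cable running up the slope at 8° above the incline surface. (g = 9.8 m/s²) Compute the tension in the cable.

Take axes along and perpendicular to the incline. Weight components: W sin 46.4° = 581.9 N down-slope, W cos 46.4° = 554.2 N into the surface.
Along incline: T cos 8° = W sin 46.4° → T = 587.7 N.
Perpendicular: N = W cos 46.4° − T sin 8° = 472.4 N.

T ≈ 588 N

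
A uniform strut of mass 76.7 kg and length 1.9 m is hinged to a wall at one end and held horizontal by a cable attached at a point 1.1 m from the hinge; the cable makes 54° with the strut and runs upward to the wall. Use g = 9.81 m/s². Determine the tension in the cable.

Take torques about the hinge: T sin 54° · 1.1 = 76.7×9.81×0.95 = 714.81 N·m.
So T = 714.81 / (0.8090 × 1.1) = 803.23 N.

T ≈ 803 N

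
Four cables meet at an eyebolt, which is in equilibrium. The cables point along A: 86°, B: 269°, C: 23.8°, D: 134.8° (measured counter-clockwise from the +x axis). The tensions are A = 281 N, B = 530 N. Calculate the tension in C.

T_C ≈ 181 N

Resolve: ΣF_x = 281 cos 86° + 530 cos 269° + T_C cos 23.8° + T_D cos 134.8° = 0.
        ΣF_y = 281 sin 86° + 530 sin 269° + T_C sin 23.8° + T_D sin 134.8° = 0.
The known terms sum to (10.35, -249.6) N, so 0.9150 T_C − 0.7046 T_D = -10.35 and 0.4035 T_C + 0.7096 T_D = 249.6.
Solving simultaneously: T_C = 180.5 N, T_D = 249.1 N.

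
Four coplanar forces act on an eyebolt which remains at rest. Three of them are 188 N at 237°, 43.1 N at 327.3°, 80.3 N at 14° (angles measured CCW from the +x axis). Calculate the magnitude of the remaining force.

Sum the known components: ΣF_x = 11.79 N, ΣF_y = -161.5 N.
For equilibrium the remaining force must supply (−ΣF_x, −ΣF_y) = (-11.79, 161.5) N.
Magnitude = √((-11.79)² + (161.5)²) = 162 N; direction = atan2(161.5, -11.79) = 94.2°.

F ≈ 162 N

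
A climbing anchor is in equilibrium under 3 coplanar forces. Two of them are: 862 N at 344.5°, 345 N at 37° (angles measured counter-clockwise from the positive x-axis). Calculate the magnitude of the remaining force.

F ≈ 1110 N

Sum the known components: ΣF_x = 1106 N, ΣF_y = -22.73 N.
For equilibrium the remaining force must supply (−ΣF_x, −ΣF_y) = (-1106, 22.73) N.
Magnitude = √((-1106)² + (22.73)²) = 1106 N; direction = atan2(22.73, -1106) = 178.8°.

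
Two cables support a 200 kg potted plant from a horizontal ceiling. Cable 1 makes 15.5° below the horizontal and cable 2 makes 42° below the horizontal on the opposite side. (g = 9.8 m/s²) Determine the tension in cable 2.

Weight W = 200 × 9.8 = 1960 N acts straight down.
Horizontal: T_1 cos 15.5° = T_2 cos 42°  →  T_1 = 0.7712 T_2.
Vertical: T_1 sin 15.5° + T_2 sin 42° = 1960.
Substituting the horizontal relation into the vertical equation gives 0.8752 T_2 = 1960, so T_2 = 2239 N.

T_2 ≈ 2240 N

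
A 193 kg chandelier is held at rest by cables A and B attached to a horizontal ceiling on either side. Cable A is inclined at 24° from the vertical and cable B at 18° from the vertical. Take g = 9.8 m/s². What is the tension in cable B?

T_B ≈ 1150 N

Angles from the horizontal: cable A is 90° − 24° = 66°, cable B is 90° − 18° = 72°.
Weight W = 193 × 9.8 = 1891 N acts straight down.
Horizontal: T_A cos 66° = T_B cos 72°  →  T_A = 0.7597 T_B.
Vertical: T_A sin 66° + T_B sin 72° = 1891.
Substituting the horizontal relation into the vertical equation gives 1.645 T_B = 1891, so T_B = 1150 N.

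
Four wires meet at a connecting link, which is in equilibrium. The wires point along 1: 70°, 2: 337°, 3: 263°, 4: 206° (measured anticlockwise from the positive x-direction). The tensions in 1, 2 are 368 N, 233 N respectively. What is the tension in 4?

T_4 ≈ 366 N

Resolve: ΣF_x = 368 cos 70° + 233 cos 337° + T_3 cos 263° + T_4 cos 206° = 0.
        ΣF_y = 368 sin 70° + 233 sin 337° + T_3 sin 263° + T_4 sin 206° = 0.
The known terms sum to (340.3, 254.8) N, so -0.1219 T_3 − 0.8988 T_4 = -340.3 and -0.9925 T_3 − 0.4384 T_4 = -254.8.
Solving simultaneously: T_3 = 95.14 N, T_4 = 365.8 N.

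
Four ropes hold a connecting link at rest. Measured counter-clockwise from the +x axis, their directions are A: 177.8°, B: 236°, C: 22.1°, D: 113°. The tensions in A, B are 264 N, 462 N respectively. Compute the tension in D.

T_D ≈ 149 N

Resolve: ΣF_x = 264 cos 177.8° + 462 cos 236° + T_C cos 22.1° + T_D cos 113° = 0.
        ΣF_y = 264 sin 177.8° + 462 sin 236° + T_C sin 22.1° + T_D sin 113° = 0.
The known terms sum to (-522.2, -372.9) N, so 0.9265 T_C − 0.3907 T_D = 522.2 and 0.3762 T_C + 0.9205 T_D = 372.9.
Solving simultaneously: T_C = 626.4 N, T_D = 149.1 N.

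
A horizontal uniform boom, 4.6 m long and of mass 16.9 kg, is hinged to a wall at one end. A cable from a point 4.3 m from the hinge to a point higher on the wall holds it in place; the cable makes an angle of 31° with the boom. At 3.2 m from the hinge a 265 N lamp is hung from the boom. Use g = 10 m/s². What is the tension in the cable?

T ≈ 558 N

Take torques about the hinge: T sin 31° · 4.3 = 16.9×10×2.3 + 265×3.2 = 1236.7 N·m.
So T = 1236.7 / (0.5150 × 4.3) = 558.41 N.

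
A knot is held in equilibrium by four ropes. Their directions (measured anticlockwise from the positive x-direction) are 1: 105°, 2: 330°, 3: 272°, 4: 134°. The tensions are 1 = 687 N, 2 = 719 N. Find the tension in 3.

T_3 ≈ 794 N

Resolve: ΣF_x = 687 cos 105° + 719 cos 330° + T_3 cos 272° + T_4 cos 134° = 0.
        ΣF_y = 687 sin 105° + 719 sin 330° + T_3 sin 272° + T_4 sin 134° = 0.
The known terms sum to (444.9, 304.1) N, so 0.0349 T_3 − 0.6947 T_4 = -444.9 and -0.9994 T_3 + 0.7193 T_4 = -304.1.
Solving simultaneously: T_3 = 793.9 N, T_4 = 680.3 N.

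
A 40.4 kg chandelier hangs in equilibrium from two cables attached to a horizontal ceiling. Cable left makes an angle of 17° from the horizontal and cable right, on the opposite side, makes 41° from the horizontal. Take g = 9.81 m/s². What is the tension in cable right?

T_right ≈ 447 N

Weight W = 40.4 × 9.81 = 396.3 N acts straight down.
Horizontal: T_left cos 17° = T_right cos 41°  →  T_left = 0.7892 T_right.
Vertical: T_left sin 17° + T_right sin 41° = 396.3.
Substituting the horizontal relation into the vertical equation gives 0.8868 T_right = 396.3, so T_right = 446.9 N.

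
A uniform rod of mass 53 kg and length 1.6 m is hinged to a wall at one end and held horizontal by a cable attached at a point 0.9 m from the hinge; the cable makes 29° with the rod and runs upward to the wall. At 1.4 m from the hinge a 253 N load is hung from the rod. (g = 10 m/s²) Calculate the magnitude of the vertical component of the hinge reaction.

|H_y| ≈ 81.7 N

Take torques about the hinge: T sin 29° · 0.9 = 53×10×0.8 + 253×1.4 = 778.2 N·m.
So T = 778.2 / (0.4848 × 0.9) = 1783.5 N.
ΣF_y = 0: H_y = (53×10 + 253) − T sin 29° = 783 − 864.67 = -81.667 N.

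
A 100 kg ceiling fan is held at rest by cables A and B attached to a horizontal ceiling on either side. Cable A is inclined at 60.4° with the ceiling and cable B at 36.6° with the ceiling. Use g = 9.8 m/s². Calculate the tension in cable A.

T_A ≈ 793 N

Weight W = 100 × 9.8 = 980 N acts straight down.
Horizontal: T_A cos 60.4° = T_B cos 36.6°  →  T_B = 0.6153 T_A.
Vertical: T_A sin 60.4° + T_B sin 36.6° = 980.
Substituting the horizontal relation into the vertical equation gives 1.236 T_A = 980, so T_A = 792.7 N.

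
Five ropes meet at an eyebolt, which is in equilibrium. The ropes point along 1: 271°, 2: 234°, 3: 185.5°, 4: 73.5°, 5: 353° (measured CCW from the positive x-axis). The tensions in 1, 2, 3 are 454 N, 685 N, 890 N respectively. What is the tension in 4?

T_4 ≈ 1260 N

Resolve: ΣF_x = 454 cos 271° + 685 cos 234° + 890 cos 185.5° + T_4 cos 73.5° + T_5 cos 353° = 0.
        ΣF_y = 454 sin 271° + 685 sin 234° + 890 sin 185.5° + T_4 sin 73.5° + T_5 sin 353° = 0.
The known terms sum to (-1281, -1093) N, so 0.2840 T_4 + 0.9925 T_5 = 1281 and 0.9588 T_4 − 0.1219 T_5 = 1093.
Solving simultaneously: T_4 = 1259 N, T_5 = 930.1 N.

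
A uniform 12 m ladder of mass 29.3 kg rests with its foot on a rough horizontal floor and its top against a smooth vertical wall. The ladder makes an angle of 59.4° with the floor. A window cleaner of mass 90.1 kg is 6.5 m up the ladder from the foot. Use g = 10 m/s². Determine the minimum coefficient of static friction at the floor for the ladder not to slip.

ΣF_y = 0: N_floor = 29.3×10 + 90.1×10 = 1194 N.
Torques about the foot: N_wall · 12 sin 59.4° = 29.3×10×6 cos 59.4° + 90.1×10×6.5 cos 59.4° → N_wall = 375.27 N.
ΣF_x = 0: f_floor = N_wall = 375.27 N.
μ_min = f_floor / N_floor = 375.27 / 1194 = 0.3143.

μ_min ≈ 0.314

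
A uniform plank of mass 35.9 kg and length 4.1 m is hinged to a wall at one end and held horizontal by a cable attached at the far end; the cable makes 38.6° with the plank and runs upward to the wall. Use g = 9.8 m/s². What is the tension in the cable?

Take torques about the hinge: T sin 38.6° · 4.1 = 35.9×9.8×2.05 = 721.23 N·m.
So T = 721.23 / (0.6239 × 4.1) = 281.96 N.

T ≈ 282 N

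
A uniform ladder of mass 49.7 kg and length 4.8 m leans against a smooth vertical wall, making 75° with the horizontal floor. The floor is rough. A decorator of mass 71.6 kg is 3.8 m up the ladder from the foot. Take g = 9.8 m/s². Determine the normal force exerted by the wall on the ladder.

Torques about the foot: N_wall · 4.8 sin 75° = 49.7×9.8×2.4 cos 75° + 71.6×9.8×3.8 cos 75° → N_wall = 214.1 N.

N_wall ≈ 214 N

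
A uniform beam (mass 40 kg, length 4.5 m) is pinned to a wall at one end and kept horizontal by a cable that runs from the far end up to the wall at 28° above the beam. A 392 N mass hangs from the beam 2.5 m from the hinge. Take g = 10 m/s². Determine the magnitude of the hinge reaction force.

|H| ≈ 870 N

Take torques about the hinge: T sin 28° · 4.5 = 40×10×2.25 + 392×2.5 = 1880 N·m.
So T = 1880 / (0.4695 × 4.5) = 889.89 N.
ΣF_x = 0: H_x = T cos 28° = 785.73 N.
ΣF_y = 0: H_y = (40×10 + 392) − T sin 28° = 792 − 417.78 = 374.22 N.
|H| = √(H_x² + H_y²) = √((785.73)² + (374.22)²) = 870.29 N.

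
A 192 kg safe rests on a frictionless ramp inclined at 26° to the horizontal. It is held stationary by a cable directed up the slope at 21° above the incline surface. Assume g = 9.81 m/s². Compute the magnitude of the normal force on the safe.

Take axes along and perpendicular to the incline. Weight components: W sin 26° = 825.7 N down-slope, W cos 26° = 1693 N into the surface.
Along incline: T cos 21° = W sin 26° → T = 884.4 N.
Perpendicular: N = W cos 26° − T sin 21° = 1376 N.

N ≈ 1380 N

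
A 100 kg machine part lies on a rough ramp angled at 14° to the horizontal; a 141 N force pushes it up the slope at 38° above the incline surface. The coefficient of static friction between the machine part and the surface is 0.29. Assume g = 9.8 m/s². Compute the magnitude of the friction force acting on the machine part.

Axes along / perpendicular to the incline. W sin 14° = 237.1 N down-slope; W cos 14° = 950.9 N into the surface.
Perpendicular: N = W cos 14° − P sin 38° = 950.9 − 86.81 = 864.1 N.
Along incline: P cos 38° + f = W sin 14° (friction acts up-slope) → f = 237.1 − 111.1 = 126 N.
|f| = 126 N ≤ μN = 250.6 N, so the machine part is indeed static.

f ≈ 126 N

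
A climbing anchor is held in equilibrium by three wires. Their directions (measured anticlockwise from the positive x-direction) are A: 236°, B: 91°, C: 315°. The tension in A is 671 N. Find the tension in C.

Resolve: ΣF_x = 671 cos 236° + T_B cos 91° + T_C cos 315° = 0.
        ΣF_y = 671 sin 236° + T_B sin 91° + T_C sin 315° = 0.
The known terms sum to (-375.2, -556.3) N, so -0.0175 T_B + 0.7071 T_C = 375.2 and 0.9998 T_B − 0.7071 T_C = 556.3.
Solving simultaneously: T_B = 948.2 N, T_C = 554 N.

T_C ≈ 554 N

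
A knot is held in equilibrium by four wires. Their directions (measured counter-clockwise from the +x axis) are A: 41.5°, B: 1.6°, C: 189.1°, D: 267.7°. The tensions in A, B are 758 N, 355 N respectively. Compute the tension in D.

Resolve: ΣF_x = 758 cos 41.5° + 355 cos 1.6° + T_C cos 189.1° + T_D cos 267.7° = 0.
        ΣF_y = 758 sin 41.5° + 355 sin 1.6° + T_C sin 189.1° + T_D sin 267.7° = 0.
The known terms sum to (922.6, 512.2) N, so -0.9874 T_C − 0.0401 T_D = -922.6 and -0.1582 T_C − 0.9992 T_D = -512.2.
Solving simultaneously: T_C = 919.4 N, T_D = 367.1 N.

T_D ≈ 367 N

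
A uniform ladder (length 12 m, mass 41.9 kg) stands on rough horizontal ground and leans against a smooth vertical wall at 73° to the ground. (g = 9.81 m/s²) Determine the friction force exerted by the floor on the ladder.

f ≈ 62.8 N

Torques about the foot: N_wall · 12 sin 73° = 41.9×9.81×6 cos 73° → N_wall = 62.834 N.
ΣF_x = 0: f_floor = N_wall = 62.834 N.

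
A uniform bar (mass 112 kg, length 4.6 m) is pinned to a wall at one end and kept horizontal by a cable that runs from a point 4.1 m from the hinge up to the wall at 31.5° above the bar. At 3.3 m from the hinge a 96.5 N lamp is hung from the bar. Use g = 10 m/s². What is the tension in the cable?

Take torques about the hinge: T sin 31.5° · 4.1 = 112×10×2.3 + 96.5×3.3 = 2894.4 N·m.
So T = 2894.4 / (0.5225 × 4.1) = 1351.1 N.

T ≈ 1350 N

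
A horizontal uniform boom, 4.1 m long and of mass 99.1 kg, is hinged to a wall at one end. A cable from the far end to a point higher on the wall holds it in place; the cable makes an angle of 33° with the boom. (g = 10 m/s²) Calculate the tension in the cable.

Take torques about the hinge: T sin 33° · 4.1 = 99.1×10×2.05 = 2031.5 N·m.
So T = 2031.5 / (0.5446 × 4.1) = 909.78 N.

T ≈ 910 N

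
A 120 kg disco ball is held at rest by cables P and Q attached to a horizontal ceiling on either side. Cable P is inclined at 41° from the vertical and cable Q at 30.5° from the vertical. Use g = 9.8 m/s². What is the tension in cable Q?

T_Q ≈ 814 N

Angles from the horizontal: cable P is 90° − 41° = 49°, cable Q is 90° − 30.5° = 59.5°.
Weight W = 120 × 9.8 = 1176 N acts straight down.
Horizontal: T_P cos 49° = T_Q cos 59.5°  →  T_P = 0.7736 T_Q.
Vertical: T_P sin 49° + T_Q sin 59.5° = 1176.
Substituting the horizontal relation into the vertical equation gives 1.445 T_Q = 1176, so T_Q = 813.6 N.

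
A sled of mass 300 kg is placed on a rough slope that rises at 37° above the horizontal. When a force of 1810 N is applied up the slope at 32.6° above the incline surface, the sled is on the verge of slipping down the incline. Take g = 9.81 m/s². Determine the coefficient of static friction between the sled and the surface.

On the verge of sliding down the incline, friction is at its maximum μN and acts up the slope.
Perpendicular to incline: N = W cos 37° − P sin 32.6° = 2350 − 975.2 = 1375 N.
Along incline: P cos 32.6° + μN = W sin 37° → μ = (W sin 37° − P cos 32.6°) / N = 0.1791.

μ ≈ 0.179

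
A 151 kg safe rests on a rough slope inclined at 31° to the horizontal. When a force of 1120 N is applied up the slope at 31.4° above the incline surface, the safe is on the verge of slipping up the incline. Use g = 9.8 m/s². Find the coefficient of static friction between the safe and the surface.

μ ≈ 0.283

On the verge of sliding up the incline, friction is at its maximum μN and acts down the slope.
Perpendicular to incline: N = W cos 31° − P sin 31.4° = 1268 − 583.5 = 684.9 N.
Along incline: P cos 31.4° − μN = W sin 31° → μ = −(W sin 31° − P cos 31.4°) / N = 0.283.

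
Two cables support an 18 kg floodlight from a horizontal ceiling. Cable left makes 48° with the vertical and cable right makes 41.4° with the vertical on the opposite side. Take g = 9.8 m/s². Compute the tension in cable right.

T_right ≈ 131 N

Angles from the horizontal: cable left is 90° − 48° = 42°, cable right is 90° − 41.4° = 48.6°.
Weight W = 18 × 9.8 = 176.4 N acts straight down.
Horizontal: T_left cos 42° = T_right cos 48.6°  →  T_left = 0.8899 T_right.
Vertical: T_left sin 42° + T_right sin 48.6° = 176.4.
Substituting the horizontal relation into the vertical equation gives 1.346 T_right = 176.4, so T_right = 131.1 N.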